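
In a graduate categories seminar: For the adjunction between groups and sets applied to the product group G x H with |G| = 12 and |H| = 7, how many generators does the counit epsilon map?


The counit epsilon_K: F(U(K)) -> K of the Free-Forgetful adjunction
maps |K| generators of F(U(K)) into K. For K = G x H (the product group),
|G x H| = |G| * |H|.
Total generators mapped = 12 * 7 = 84.

84


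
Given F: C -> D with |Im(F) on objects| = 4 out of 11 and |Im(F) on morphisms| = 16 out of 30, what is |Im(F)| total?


The image of F consists of distinct objects and distinct morphisms.
|Im(F)| on objects = 4
|Im(F)| on morphisms = 16
Total image cardinality = 4 + 16 = 20

20


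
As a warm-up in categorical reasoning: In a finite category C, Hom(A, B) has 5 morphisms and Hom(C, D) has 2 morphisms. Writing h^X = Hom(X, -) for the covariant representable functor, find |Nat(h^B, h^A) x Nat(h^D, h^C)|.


By the Yoneda lemma, Nat(h^B, h^A) is isomorphic to Hom(A, B),
so |Nat(h^B, h^A)| = |Hom(A, B)| and |Nat(h^D, h^C)| = |Hom(C, D)|.
|Hom(A, B)| = 5, |Hom(C, D)| = 2.
|Nat(h^B, h^A) x Nat(h^D, h^C)| = 5 * 2 = 10

10


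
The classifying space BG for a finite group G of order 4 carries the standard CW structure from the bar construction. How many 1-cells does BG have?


In the bar-construction CW model of BG, the n-cells are indexed by
n-tuples [g_1|...|g_n] of non-identity elements of G (degenerate
simplices with some g_i = e do not contribute cells), so there are
(|G| - 1)^n n-cells.
For dim = 1 with |G| = 4:
cells = (4 - 1)^1 = 3^1 = 3

3


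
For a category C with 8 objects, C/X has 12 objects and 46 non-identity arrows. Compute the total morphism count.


In the slice category C/X, objects are morphisms to X.
Identity morphisms: 12 (one per object of C/X).
Non-identity morphisms: 46.
Total = 12 + 46 = 58

58


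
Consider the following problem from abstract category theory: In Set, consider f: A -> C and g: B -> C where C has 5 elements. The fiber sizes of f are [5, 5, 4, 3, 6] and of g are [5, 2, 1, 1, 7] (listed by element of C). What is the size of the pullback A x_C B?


The pullback A x_C B consists of pairs (a, b) with f(a) = g(b).
For each element c in C, the fiber product has |f^-1(c)| * |g^-1(c)| elements.
Summing over C: 5 * 5 + 5 * 2 + 4 * 1 + 3 * 1 + 6 * 7
= 25 + 10 + 4 + 3 + 42 = 84

84


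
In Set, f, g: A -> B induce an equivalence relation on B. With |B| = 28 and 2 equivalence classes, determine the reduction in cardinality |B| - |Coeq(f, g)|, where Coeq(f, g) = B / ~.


The coequalizer Coeq(f, g) = B / ~ has one element per equivalence class.
|B| = 28, |Coeq(f, g)| = 2.
|B| - |Coeq(f, g)| = 28 - 2 = 26.

26


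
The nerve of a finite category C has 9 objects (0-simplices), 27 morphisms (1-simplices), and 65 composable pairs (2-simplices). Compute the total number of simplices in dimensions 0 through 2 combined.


The 2-skeleton of the nerve N(C) consists of simplices in dimensions 0, 1, 2:
  |N(C)_0| = 9 (objects)
  |N(C)_1| = 27 (morphisms)
  |N(C)_2| = 65 (composable pairs)
Total = 9 + 27 + 65 = 101

101


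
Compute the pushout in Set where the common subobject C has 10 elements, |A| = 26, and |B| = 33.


The pushout A +_C B identifies the images of C in A and B.
|A +_C B| = |A| + |B| - |C| (for injections).
= 26 + 33 - 10 = 49

49


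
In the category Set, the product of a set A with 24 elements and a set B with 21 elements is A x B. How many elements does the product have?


In Set, the product A x B is the Cartesian product.
By the universal property, |A x B| = |A| * |B|.
|A x B| = 24 * 21 = 504

504


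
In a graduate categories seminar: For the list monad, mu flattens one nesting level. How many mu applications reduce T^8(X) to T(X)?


Each application of mu: T^2 -> T removes one layer of nesting.
Starting at depth 8 (i.e., T^8(X)), we need to reach T(X).
Number of mu applications = 8 - 1 = 7

7


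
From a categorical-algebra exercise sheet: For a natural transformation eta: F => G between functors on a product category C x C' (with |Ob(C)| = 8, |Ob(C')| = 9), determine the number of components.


A natural transformation eta: F => G assigns one component morphism per
object of the domain category.
The domain is the product category C x C', so
|Ob(C x C')| = |Ob(C)| * |Ob(C')| = 8 * 9 = 72.
Therefore eta has 72 component morphisms.

72


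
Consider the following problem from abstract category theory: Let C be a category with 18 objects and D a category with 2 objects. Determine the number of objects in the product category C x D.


The product category C x D has objects that are pairs (c, d).
Number of pairs = |Ob(C)| * |Ob(D)| = 18 * 2 = 36

36


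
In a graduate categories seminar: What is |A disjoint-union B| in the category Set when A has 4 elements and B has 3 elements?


In Set, the coproduct A + B is the disjoint union.
|A + B| = |A| + |B| = 4 + 3 = 7

7


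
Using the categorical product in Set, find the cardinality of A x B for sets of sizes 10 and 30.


In Set, the product A x B is the Cartesian product.
By the universal property, |A x B| = |A| * |B|.
|A x B| = 10 * 30 = 300

300


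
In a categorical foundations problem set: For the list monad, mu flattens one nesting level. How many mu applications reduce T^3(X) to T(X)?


Each application of mu: T^2 -> T removes one layer of nesting.
Starting at depth 3 (i.e., T^3(X)), we need to reach T(X).
Number of mu applications = 3 - 1 = 2

2


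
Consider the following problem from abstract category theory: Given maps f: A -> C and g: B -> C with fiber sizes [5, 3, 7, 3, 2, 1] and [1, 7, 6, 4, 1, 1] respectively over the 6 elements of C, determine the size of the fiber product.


The pullback A x_C B consists of pairs (a, b) with f(a) = g(b).
For each element c in C, the fiber product has |f^-1(c)| * |g^-1(c)| elements.
Summing over C: 5 * 1 + 3 * 7 + 7 * 6 + 3 * 4 + 2 * 1 + 1 * 1
= 5 + 21 + 42 + 12 + 2 + 1 = 83

83


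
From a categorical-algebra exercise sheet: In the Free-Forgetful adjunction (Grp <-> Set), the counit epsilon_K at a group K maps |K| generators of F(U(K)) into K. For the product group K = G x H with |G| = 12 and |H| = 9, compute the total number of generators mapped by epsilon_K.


The counit epsilon_K: F(U(K)) -> K of the Free-Forgetful adjunction
maps |K| generators of F(U(K)) into K. For K = G x H (the product group),
|G x H| = |G| * |H|.
Total generators mapped = 12 * 9 = 108.

108


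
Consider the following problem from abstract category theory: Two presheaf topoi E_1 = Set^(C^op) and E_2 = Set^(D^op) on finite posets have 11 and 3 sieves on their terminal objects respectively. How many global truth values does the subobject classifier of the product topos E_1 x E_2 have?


In a product of presheaf topoi E_1 x E_2, the subobject classifier
is Omega = Omega_1 x Omega_2 (componentwise), so
|Omega(top)| = |Omega_1(top_1)| * |Omega_2(top_2)|.
= 11 * 3 = 33.

33


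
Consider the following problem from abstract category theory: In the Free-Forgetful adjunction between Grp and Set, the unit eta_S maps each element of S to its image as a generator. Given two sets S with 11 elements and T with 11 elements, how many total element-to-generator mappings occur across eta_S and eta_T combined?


The unit eta_X: X -> U(F(X)) of the Free-Forgetful adjunction
maps each element of X to a generator of F(X). For X = S + T (disjoint
union in Set), |S + T| = |S| + |T|.
Total mappings = 11 + 11 = 22.

22


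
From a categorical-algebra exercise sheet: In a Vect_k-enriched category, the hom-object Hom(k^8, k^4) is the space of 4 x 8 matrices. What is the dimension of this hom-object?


In Vect-enriched categories, Hom(k^n, k^m) is the space of m x n matrices.
dim(Hom(k^8, k^4)) = 4 * 8 = 32

32


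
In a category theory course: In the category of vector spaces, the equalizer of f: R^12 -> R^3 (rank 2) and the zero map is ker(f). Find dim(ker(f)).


The equalizer of f and the zero map is ker(f).
By the rank-nullity theorem: dim(ker(f)) = dim(domain) - rank(f).
dim(ker(f)) = 12 - 2 = 10

10


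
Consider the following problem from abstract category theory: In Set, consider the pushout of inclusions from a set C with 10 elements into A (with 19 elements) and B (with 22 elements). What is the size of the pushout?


The pushout A +_C B identifies the images of C in A and B.
|A +_C B| = |A| + |B| - |C| (for injections).
= 19 + 22 - 10 = 31

31


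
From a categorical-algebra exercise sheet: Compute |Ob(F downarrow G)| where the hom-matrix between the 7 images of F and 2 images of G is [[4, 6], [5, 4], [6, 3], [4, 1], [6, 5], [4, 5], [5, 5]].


Objects of (F downarrow G) are triples (a, b, h: F(a)->G(b)).
The count equals the sum of all entries in the hom-matrix.
sum(row 0) = 10
sum(row 1) = 9
sum(row 2) = 9
sum(row 3) = 5
sum(row 4) = 11
sum(row 5) = 9
sum(row 6) = 10
Grand total = 63

63


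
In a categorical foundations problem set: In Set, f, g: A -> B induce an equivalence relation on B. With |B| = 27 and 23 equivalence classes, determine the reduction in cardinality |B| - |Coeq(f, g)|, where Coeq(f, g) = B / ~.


The coequalizer Coeq(f, g) = B / ~ has one element per equivalence class.
|B| = 27, |Coeq(f, g)| = 23.
|B| - |Coeq(f, g)| = 27 - 23 = 4.

4


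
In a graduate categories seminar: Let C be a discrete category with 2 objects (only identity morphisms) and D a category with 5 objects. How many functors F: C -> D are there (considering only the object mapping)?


A functor from a discrete category C to D is determined by
where each object maps. Each of the 2 objects of C can map
to any of the 5 objects of D independently.
Number of functors = 5^2 = 25

25


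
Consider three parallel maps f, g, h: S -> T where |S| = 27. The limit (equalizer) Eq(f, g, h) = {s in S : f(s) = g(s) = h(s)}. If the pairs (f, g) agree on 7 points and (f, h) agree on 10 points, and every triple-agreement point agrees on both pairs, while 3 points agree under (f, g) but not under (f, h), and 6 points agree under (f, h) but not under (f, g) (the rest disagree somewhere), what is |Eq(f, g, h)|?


Eq(f, g, h) is the triple-agreement set: points in S where all three
maps take the same value. Using inclusion-exclusion on the pairwise data:
Pair (f, g) agrees on 7 points; pair (f, h) on 10 points.
Points agreeing under (f, g) but not (f, h) = 3; under (f, h) but not (f, g) = 6.
Triple-agreement = agreement-in-(f, g) minus points that agree under (f, g) but not (f, h):
|Eq(f, g, h)| = 7 - 3 = 4
(cross-check via (f, h): 10 - 6 = 4.)

4


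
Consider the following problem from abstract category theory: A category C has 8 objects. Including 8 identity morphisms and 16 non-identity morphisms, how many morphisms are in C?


Each object has an identity morphism, giving 8 identities.
Adding the 16 non-identity morphisms:
Total = 8 + 16 = 24

24


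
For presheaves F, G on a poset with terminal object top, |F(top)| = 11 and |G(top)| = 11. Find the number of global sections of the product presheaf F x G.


Global sections of a presheaf on a poset with terminal top satisfy
Gamma(H) ~ H(top). Presheaves admit pointwise products, so
(F x G)(top) = F(top) x G(top) (Cartesian product).
|Gamma(F x G)| = |F(top)| * |G(top)| = 11 * 11 = 121.

121


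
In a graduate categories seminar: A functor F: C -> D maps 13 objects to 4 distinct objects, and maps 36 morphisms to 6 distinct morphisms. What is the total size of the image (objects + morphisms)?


The image of F consists of distinct objects and distinct morphisms.
|Im(F)| on objects = 4
|Im(F)| on morphisms = 6
Total image cardinality = 4 + 6 = 10

10


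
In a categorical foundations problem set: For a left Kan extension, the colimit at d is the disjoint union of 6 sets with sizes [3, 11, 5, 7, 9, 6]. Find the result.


Pointwise, the left Kan extension (Lan_F H)(d) is the colimit, indexed
by the comma category (F downarrow d), of H composed with the
projection (F downarrow d) -> C. Here that colimit is given
as a coproduct (disjoint union) of sets, so its cardinality is the
sum of the sizes of the summands.
Coproduct of sets with sizes: 3 + 11 + 5 + 7 + 9 + 6
= 41

41


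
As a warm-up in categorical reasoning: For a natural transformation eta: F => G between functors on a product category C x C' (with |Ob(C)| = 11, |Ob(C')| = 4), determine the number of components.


A natural transformation eta: F => G assigns one component morphism per
object of the domain category.
The domain is the product category C x C', so
|Ob(C x C')| = |Ob(C)| * |Ob(C')| = 11 * 4 = 44.
Therefore eta has 44 component morphisms.

44


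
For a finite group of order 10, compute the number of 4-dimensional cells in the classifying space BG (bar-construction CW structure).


In the bar-construction CW model of BG, the n-cells are indexed by
n-tuples [g_1|...|g_n] of non-identity elements of G (degenerate
simplices with some g_i = e do not contribute cells), so there are
(|G| - 1)^n n-cells.
For dim = 4 with |G| = 10:
cells = (10 - 1)^4 = 9^4 = 6561

6561


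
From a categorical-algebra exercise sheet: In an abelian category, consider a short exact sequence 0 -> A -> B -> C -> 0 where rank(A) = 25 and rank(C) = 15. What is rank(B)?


For a short exact sequence 0 -> A -> B -> C -> 0,
rank is additive: rank(B) = rank(A) + rank(C).
rank(B) = 25 + 15 = 40

40


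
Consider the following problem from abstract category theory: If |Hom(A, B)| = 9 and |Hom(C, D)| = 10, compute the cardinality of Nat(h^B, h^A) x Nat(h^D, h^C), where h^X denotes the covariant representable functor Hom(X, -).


By the Yoneda lemma, Nat(h^B, h^A) is isomorphic to Hom(A, B),
so |Nat(h^B, h^A)| = |Hom(A, B)| and |Nat(h^D, h^C)| = |Hom(C, D)|.
|Hom(A, B)| = 9, |Hom(C, D)| = 10.
|Nat(h^B, h^A) x Nat(h^D, h^C)| = 9 * 10 = 90

90


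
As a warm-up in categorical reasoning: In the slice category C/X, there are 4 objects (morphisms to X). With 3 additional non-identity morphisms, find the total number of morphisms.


In the slice category C/X, objects are morphisms to X.
Identity morphisms: 4 (one per object of C/X).
Non-identity morphisms: 3.
Total = 4 + 3 = 7

7


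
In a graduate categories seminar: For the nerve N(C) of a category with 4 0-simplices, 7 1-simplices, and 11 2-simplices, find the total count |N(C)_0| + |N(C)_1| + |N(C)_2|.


The 2-skeleton of the nerve N(C) consists of simplices in dimensions 0, 1, 2:
  |N(C)_0| = 4 (objects)
  |N(C)_1| = 7 (morphisms)
  |N(C)_2| = 11 (composable pairs)
Total = 4 + 7 + 11 = 22

22


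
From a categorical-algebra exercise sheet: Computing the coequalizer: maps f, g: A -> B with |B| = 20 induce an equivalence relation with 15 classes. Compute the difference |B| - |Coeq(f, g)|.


The coequalizer Coeq(f, g) = B / ~ has one element per equivalence class.
|B| = 20, |Coeq(f, g)| = 15.
|B| - |Coeq(f, g)| = 20 - 15 = 5.

5


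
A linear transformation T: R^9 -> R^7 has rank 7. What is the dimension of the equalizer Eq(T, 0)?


The equalizer of f and the zero map is ker(f).
By the rank-nullity theorem: dim(ker(f)) = dim(domain) - rank(f).
dim(ker(f)) = 9 - 7 = 2

2


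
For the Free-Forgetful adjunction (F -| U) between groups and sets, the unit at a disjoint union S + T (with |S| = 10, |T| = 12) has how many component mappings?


The unit eta_X: X -> U(F(X)) of the Free-Forgetful adjunction
maps each element of X to a generator of F(X). For X = S + T (disjoint
union in Set), |S + T| = |S| + |T|.
Total mappings = 10 + 12 = 22.

22


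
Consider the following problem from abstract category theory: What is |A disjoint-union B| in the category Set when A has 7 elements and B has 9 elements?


In Set, the coproduct A + B is the disjoint union.
|A + B| = |A| + |B| = 7 + 9 = 16

16


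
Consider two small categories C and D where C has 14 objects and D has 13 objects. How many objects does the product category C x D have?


The product category C x D has objects that are pairs (c, d).
Number of pairs = |Ob(C)| * |Ob(D)| = 14 * 13 = 182

182


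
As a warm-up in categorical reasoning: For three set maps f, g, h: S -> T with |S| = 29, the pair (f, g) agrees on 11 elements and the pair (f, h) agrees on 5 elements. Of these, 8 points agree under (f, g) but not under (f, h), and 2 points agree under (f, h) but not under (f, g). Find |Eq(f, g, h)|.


Eq(f, g, h) is the triple-agreement set: points in S where all three
maps take the same value. Using inclusion-exclusion on the pairwise data:
Pair (f, g) agrees on 11 points; pair (f, h) on 5 points.
Points agreeing under (f, g) but not (f, h) = 8; under (f, h) but not (f, g) = 2.
Triple-agreement = agreement-in-(f, g) minus points that agree under (f, g) but not (f, h):
|Eq(f, g, h)| = 11 - 8 = 3
(cross-check via (f, h): 5 - 2 = 3.)

3


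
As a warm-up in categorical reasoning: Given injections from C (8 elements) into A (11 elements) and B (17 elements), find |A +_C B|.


The pushout A +_C B identifies the images of C in A and B.
|A +_C B| = |A| + |B| - |C| (for injections).
= 11 + 17 - 8 = 20

20


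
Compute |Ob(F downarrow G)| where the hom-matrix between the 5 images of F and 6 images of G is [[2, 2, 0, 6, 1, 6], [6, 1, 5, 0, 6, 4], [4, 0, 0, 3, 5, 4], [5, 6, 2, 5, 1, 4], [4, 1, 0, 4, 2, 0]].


Objects of (F downarrow G) are triples (a, b, h: F(a)->G(b)).
The count equals the sum of all entries in the hom-matrix.
sum(row 0) = 17
sum(row 1) = 22
sum(row 2) = 16
sum(row 3) = 23
sum(row 4) = 11
Grand total = 89

89


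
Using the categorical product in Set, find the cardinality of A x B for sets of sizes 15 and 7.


In Set, the product A x B is the Cartesian product.
By the universal property, |A x B| = |A| * |B|.
|A x B| = 15 * 7 = 105

105


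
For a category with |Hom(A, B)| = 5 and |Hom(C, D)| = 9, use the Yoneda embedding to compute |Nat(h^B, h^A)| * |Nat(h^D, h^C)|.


By the Yoneda lemma, Nat(h^B, h^A) is isomorphic to Hom(A, B),
so |Nat(h^B, h^A)| = |Hom(A, B)| and |Nat(h^D, h^C)| = |Hom(C, D)|.
|Hom(A, B)| = 5, |Hom(C, D)| = 9.
|Nat(h^B, h^A) x Nat(h^D, h^C)| = 5 * 9 = 45

45


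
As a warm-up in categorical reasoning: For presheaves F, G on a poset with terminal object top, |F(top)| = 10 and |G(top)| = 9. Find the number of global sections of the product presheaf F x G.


Global sections of a presheaf on a poset with terminal top satisfy
Gamma(H) ~ H(top). Presheaves admit pointwise products, so
(F x G)(top) = F(top) x G(top) (Cartesian product).
|Gamma(F x G)| = |F(top)| * |G(top)| = 10 * 9 = 90.

90


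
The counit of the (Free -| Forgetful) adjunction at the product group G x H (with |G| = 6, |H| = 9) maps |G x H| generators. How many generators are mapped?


The counit epsilon_K: F(U(K)) -> K of the Free-Forgetful adjunction
maps |K| generators of F(U(K)) into K. For K = G x H (the product group),
|G x H| = |G| * |H|.
Total generators mapped = 6 * 9 = 54.

54


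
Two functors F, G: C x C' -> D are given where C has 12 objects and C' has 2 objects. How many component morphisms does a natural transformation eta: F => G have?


A natural transformation eta: F => G assigns one component morphism per
object of the domain category.
The domain is the product category C x C', so
|Ob(C x C')| = |Ob(C)| * |Ob(C')| = 12 * 2 = 24.
Therefore eta has 24 component morphisms.

24


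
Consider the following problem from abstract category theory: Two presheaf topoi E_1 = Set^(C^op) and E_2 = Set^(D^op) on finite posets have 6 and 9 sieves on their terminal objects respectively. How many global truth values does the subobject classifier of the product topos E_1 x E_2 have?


In a product of presheaf topoi E_1 x E_2, the subobject classifier
is Omega = Omega_1 x Omega_2 (componentwise), so
|Omega(top)| = |Omega_1(top_1)| * |Omega_2(top_2)|.
= 6 * 9 = 54.

54


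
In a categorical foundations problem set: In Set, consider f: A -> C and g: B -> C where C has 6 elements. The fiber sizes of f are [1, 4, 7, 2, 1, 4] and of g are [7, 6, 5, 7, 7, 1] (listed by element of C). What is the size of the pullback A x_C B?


The pullback A x_C B consists of pairs (a, b) with f(a) = g(b).
For each element c in C, the fiber product has |f^-1(c)| * |g^-1(c)| elements.
Summing over C: 1 * 7 + 4 * 6 + 7 * 5 + 2 * 7 + 1 * 7 + 4 * 1
= 7 + 24 + 35 + 14 + 7 + 4 = 91

91


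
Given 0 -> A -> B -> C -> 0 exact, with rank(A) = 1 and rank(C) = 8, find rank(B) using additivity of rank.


For a short exact sequence 0 -> A -> B -> C -> 0,
rank is additive: rank(B) = rank(A) + rank(C).
rank(B) = 1 + 8 = 9

9


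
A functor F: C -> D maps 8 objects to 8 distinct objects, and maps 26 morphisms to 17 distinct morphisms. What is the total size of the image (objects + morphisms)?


The image of F consists of distinct objects and distinct morphisms.
|Im(F)| on objects = 8
|Im(F)| on morphisms = 17
Total image cardinality = 8 + 17 = 25

25


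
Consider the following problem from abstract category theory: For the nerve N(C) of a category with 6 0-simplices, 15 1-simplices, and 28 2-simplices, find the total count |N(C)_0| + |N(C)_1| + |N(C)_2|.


The 2-skeleton of the nerve N(C) consists of simplices in dimensions 0, 1, 2:
  |N(C)_0| = 6 (objects)
  |N(C)_1| = 15 (morphisms)
  |N(C)_2| = 28 (composable pairs)
Total = 6 + 15 + 28 = 49

49


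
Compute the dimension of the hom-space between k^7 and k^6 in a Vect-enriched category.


In Vect-enriched categories, Hom(k^n, k^m) is the space of m x n matrices.
dim(Hom(k^7, k^6)) = 6 * 7 = 42

42


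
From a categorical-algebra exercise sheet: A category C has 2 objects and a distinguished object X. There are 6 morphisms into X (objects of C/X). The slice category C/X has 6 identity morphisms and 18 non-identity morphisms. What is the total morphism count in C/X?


In the slice category C/X, objects are morphisms to X.
Identity morphisms: 6 (one per object of C/X).
Non-identity morphisms: 18.
Total = 6 + 18 = 24

24


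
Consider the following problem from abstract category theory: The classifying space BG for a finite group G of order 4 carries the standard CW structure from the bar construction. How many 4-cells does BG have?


In the bar-construction CW model of BG, the n-cells are indexed by
n-tuples [g_1|...|g_n] of non-identity elements of G (degenerate
simplices with some g_i = e do not contribute cells), so there are
(|G| - 1)^n n-cells.
For dim = 4 with |G| = 4:
cells = (4 - 1)^4 = 3^4 = 81

81


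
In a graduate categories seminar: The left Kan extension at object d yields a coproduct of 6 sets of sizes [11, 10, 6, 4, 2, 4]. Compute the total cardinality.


Pointwise, the left Kan extension (Lan_F H)(d) is the colimit, indexed
by the comma category (F downarrow d), of H composed with the
projection (F downarrow d) -> C. Here that colimit is given
as a coproduct (disjoint union) of sets, so its cardinality is the
sum of the sizes of the summands.
Coproduct of sets with sizes: 11 + 10 + 6 + 4 + 2 + 4
= 37

37


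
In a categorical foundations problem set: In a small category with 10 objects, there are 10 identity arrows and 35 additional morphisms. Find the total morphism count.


Each object has an identity morphism, giving 10 identities.
Adding the 35 non-identity morphisms:
Total = 10 + 35 = 45

45


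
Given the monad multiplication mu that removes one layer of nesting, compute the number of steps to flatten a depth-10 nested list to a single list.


Each application of mu: T^2 -> T removes one layer of nesting.
Starting at depth 10 (i.e., T^10(X)), we need to reach T(X).
Number of mu applications = 10 - 1 = 9

9


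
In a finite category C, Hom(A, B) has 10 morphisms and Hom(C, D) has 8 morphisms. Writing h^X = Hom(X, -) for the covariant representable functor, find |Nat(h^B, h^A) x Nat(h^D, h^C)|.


By the Yoneda lemma, Nat(h^B, h^A) is isomorphic to Hom(A, B),
so |Nat(h^B, h^A)| = |Hom(A, B)| and |Nat(h^D, h^C)| = |Hom(C, D)|.
|Hom(A, B)| = 10, |Hom(C, D)| = 8.
|Nat(h^B, h^A) x Nat(h^D, h^C)| = 10 * 8 = 80

80


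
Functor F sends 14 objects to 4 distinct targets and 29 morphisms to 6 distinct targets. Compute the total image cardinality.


The image of F consists of distinct objects and distinct morphisms.
|Im(F)| on objects = 4
|Im(F)| on morphisms = 6
Total image cardinality = 4 + 6 = 10

10


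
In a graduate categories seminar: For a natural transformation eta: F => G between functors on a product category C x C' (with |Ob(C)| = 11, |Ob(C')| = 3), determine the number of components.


A natural transformation eta: F => G assigns one component morphism per
object of the domain category.
The domain is the product category C x C', so
|Ob(C x C')| = |Ob(C)| * |Ob(C')| = 11 * 3 = 33.
Therefore eta has 33 component morphisms.

33


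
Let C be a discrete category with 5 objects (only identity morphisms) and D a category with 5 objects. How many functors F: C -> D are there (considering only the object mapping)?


A functor from a discrete category C to D is determined by
where each object maps. Each of the 5 objects of C can map
to any of the 5 objects of D independently.
Number of functors = 5^5 = 3125

3125


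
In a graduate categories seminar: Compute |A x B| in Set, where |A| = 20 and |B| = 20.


In Set, the product A x B is the Cartesian product.
By the universal property, |A x B| = |A| * |B|.
|A x B| = 20 * 20 = 400

400


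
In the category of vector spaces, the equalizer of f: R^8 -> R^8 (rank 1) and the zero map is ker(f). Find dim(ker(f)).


The equalizer of f and the zero map is ker(f).
By the rank-nullity theorem: dim(ker(f)) = dim(domain) - rank(f).
dim(ker(f)) = 8 - 1 = 7

7


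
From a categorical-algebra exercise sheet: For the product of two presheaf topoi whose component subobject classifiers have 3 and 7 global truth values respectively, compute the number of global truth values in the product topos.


In a product of presheaf topoi E_1 x E_2, the subobject classifier
is Omega = Omega_1 x Omega_2 (componentwise), so
|Omega(top)| = |Omega_1(top_1)| * |Omega_2(top_2)|.
= 3 * 7 = 21.

21


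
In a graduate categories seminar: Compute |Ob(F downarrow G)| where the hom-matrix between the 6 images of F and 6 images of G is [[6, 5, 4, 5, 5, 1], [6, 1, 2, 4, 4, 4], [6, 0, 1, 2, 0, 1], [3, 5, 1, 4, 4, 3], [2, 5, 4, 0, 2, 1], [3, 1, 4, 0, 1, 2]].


Objects of (F downarrow G) are triples (a, b, h: F(a)->G(b)).
The count equals the sum of all entries in the hom-matrix.
sum(row 0) = 26
sum(row 1) = 21
sum(row 2) = 10
sum(row 3) = 20
sum(row 4) = 14
sum(row 5) = 11
Grand total = 102

102


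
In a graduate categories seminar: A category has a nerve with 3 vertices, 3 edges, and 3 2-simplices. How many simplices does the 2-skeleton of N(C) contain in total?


The 2-skeleton of the nerve N(C) consists of simplices in dimensions 0, 1, 2:
  |N(C)_0| = 3 (objects)
  |N(C)_1| = 3 (morphisms)
  |N(C)_2| = 3 (composable pairs)
Total = 3 + 3 + 3 = 9

9


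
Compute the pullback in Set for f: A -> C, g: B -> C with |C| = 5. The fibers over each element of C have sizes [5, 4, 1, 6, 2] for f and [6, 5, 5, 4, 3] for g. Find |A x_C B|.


The pullback A x_C B consists of pairs (a, b) with f(a) = g(b).
For each element c in C, the fiber product has |f^-1(c)| * |g^-1(c)| elements.
Summing over C: 5 * 6 + 4 * 5 + 1 * 5 + 6 * 4 + 2 * 3
= 30 + 20 + 5 + 24 + 6 = 85

85


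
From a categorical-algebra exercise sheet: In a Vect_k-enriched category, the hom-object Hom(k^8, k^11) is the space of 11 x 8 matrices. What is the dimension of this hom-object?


In Vect-enriched categories, Hom(k^n, k^m) is the space of m x n matrices.
dim(Hom(k^8, k^11)) = 11 * 8 = 88

88


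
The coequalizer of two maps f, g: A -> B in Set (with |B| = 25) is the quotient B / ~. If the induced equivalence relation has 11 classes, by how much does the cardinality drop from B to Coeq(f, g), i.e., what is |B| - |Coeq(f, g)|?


The coequalizer Coeq(f, g) = B / ~ has one element per equivalence class.
|B| = 25, |Coeq(f, g)| = 11.
|B| - |Coeq(f, g)| = 25 - 11 = 14.

14


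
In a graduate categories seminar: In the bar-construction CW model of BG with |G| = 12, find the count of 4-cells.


In the bar-construction CW model of BG, the n-cells are indexed by
n-tuples [g_1|...|g_n] of non-identity elements of G (degenerate
simplices with some g_i = e do not contribute cells), so there are
(|G| - 1)^n n-cells.
For dim = 4 with |G| = 12:
cells = (12 - 1)^4 = 11^4 = 14641

14641


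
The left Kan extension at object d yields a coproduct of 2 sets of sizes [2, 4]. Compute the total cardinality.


Pointwise, the left Kan extension (Lan_F H)(d) is the colimit, indexed
by the comma category (F downarrow d), of H composed with the
projection (F downarrow d) -> C. Here that colimit is given
as a coproduct (disjoint union) of sets, so its cardinality is the
sum of the sizes of the summands.
Coproduct of sets with sizes: 2 + 4
= 6

6


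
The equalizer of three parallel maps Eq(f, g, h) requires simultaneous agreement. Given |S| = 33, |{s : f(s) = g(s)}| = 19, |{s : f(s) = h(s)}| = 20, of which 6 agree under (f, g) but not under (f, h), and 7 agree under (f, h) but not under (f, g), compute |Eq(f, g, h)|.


Eq(f, g, h) is the triple-agreement set: points in S where all three
maps take the same value. Using inclusion-exclusion on the pairwise data:
Pair (f, g) agrees on 19 points; pair (f, h) on 20 points.
Points agreeing under (f, g) but not (f, h) = 6; under (f, h) but not (f, g) = 7.
Triple-agreement = agreement-in-(f, g) minus points that agree under (f, g) but not (f, h):
|Eq(f, g, h)| = 19 - 6 = 13
(cross-check via (f, h): 20 - 7 = 13.)

13


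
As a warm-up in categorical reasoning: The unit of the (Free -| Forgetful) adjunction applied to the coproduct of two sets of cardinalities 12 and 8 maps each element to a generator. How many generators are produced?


The unit eta_X: X -> U(F(X)) of the Free-Forgetful adjunction
maps each element of X to a generator of F(X). For X = S + T (disjoint
union in Set), |S + T| = |S| + |T|.
Total mappings = 12 + 8 = 20.

20


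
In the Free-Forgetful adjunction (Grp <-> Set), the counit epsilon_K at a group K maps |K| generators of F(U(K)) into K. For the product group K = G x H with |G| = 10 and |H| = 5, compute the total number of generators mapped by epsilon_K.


The counit epsilon_K: F(U(K)) -> K of the Free-Forgetful adjunction
maps |K| generators of F(U(K)) into K. For K = G x H (the product group),
|G x H| = |G| * |H|.
Total generators mapped = 10 * 5 = 50.

50


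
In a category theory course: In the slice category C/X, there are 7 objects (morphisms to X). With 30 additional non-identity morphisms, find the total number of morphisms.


In the slice category C/X, objects are morphisms to X.
Identity morphisms: 7 (one per object of C/X).
Non-identity morphisms: 30.
Total = 7 + 30 = 37

37


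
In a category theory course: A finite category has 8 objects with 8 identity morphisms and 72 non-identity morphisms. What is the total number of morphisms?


Each object has an identity morphism, giving 8 identities.
Adding the 72 non-identity morphisms:
Total = 8 + 72 = 80

80


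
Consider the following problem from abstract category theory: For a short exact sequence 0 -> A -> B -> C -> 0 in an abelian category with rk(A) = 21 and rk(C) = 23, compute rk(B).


For a short exact sequence 0 -> A -> B -> C -> 0,
rank is additive: rank(B) = rank(A) + rank(C).
rank(B) = 21 + 23 = 44

44


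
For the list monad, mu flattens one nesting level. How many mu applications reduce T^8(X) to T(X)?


Each application of mu: T^2 -> T removes one layer of nesting.
Starting at depth 8 (i.e., T^8(X)), we need to reach T(X).
Number of mu applications = 8 - 1 = 7

7


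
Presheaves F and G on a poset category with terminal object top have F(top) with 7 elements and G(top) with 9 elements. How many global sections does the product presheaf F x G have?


Global sections of a presheaf on a poset with terminal top satisfy
Gamma(H) ~ H(top). Presheaves admit pointwise products, so
(F x G)(top) = F(top) x G(top) (Cartesian product).
|Gamma(F x G)| = |F(top)| * |G(top)| = 7 * 9 = 63.

63


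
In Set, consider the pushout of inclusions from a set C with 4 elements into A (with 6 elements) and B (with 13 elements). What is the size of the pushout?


The pushout A +_C B identifies the images of C in A and B.
|A +_C B| = |A| + |B| - |C| (for injections).
= 6 + 13 - 4 = 15

15


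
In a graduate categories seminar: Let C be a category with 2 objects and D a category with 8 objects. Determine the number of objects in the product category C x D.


The product category C x D has objects that are pairs (c, d).
Number of pairs = |Ob(C)| * |Ob(D)| = 2 * 8 = 16

16


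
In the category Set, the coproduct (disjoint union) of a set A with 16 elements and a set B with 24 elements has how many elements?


In Set, the coproduct A + B is the disjoint union.
|A + B| = |A| + |B| = 16 + 24 = 40

40


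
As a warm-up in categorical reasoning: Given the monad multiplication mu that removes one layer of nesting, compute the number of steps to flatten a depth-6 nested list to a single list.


Each application of mu: T^2 -> T removes one layer of nesting.
Starting at depth 6 (i.e., T^6(X)), we need to reach T(X).
Number of mu applications = 6 - 1 = 5

5


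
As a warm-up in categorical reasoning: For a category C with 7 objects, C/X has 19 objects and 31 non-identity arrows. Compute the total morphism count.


In the slice category C/X, objects are morphisms to X.
Identity morphisms: 19 (one per object of C/X).
Non-identity morphisms: 31.
Total = 19 + 31 = 50

50


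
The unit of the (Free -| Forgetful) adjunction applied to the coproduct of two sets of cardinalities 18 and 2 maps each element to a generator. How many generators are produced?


The unit eta_X: X -> U(F(X)) of the Free-Forgetful adjunction
maps each element of X to a generator of F(X). For X = S + T (disjoint
union in Set), |S + T| = |S| + |T|.
Total mappings = 18 + 2 = 20.

20


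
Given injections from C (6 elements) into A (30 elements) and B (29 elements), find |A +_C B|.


The pushout A +_C B identifies the images of C in A and B.
|A +_C B| = |A| + |B| - |C| (for injections).
= 30 + 29 - 6 = 53

53


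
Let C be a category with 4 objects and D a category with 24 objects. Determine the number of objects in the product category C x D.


The product category C x D has objects that are pairs (c, d).
Number of pairs = |Ob(C)| * |Ob(D)| = 4 * 24 = 96

96


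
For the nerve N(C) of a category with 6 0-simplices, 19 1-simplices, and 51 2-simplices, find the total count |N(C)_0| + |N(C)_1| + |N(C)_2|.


The 2-skeleton of the nerve N(C) consists of simplices in dimensions 0, 1, 2:
  |N(C)_0| = 6 (objects)
  |N(C)_1| = 19 (morphisms)
  |N(C)_2| = 51 (composable pairs)
Total = 6 + 19 + 51 = 76

76


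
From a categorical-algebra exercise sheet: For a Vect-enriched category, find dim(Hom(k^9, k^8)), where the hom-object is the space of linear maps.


In Vect-enriched categories, Hom(k^n, k^m) is the space of m x n matrices.
dim(Hom(k^9, k^8)) = 8 * 9 = 72

72


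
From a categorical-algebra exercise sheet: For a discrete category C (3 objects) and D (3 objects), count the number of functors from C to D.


A functor from a discrete category C to D is determined by
where each object maps. Each of the 3 objects of C can map
to any of the 3 objects of D independently.
Number of functors = 3^3 = 27

27


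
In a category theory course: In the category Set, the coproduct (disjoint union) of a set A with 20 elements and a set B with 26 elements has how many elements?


In Set, the coproduct A + B is the disjoint union.
|A + B| = |A| + |B| = 20 + 26 = 46

46


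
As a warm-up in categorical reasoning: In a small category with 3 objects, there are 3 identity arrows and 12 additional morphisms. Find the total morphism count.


Each object has an identity morphism, giving 3 identities.
Adding the 12 non-identity morphisms:
Total = 3 + 12 = 15

15


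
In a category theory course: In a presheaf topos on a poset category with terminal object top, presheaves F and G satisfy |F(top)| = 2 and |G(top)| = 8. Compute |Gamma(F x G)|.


Global sections of a presheaf on a poset with terminal top satisfy
Gamma(H) ~ H(top). Presheaves admit pointwise products, so
(F x G)(top) = F(top) x G(top) (Cartesian product).
|Gamma(F x G)| = |F(top)| * |G(top)| = 2 * 8 = 16.

16


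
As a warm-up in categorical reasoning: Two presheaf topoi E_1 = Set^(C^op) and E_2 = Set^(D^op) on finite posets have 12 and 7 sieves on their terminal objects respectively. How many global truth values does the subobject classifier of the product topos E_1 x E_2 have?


In a product of presheaf topoi E_1 x E_2, the subobject classifier
is Omega = Omega_1 x Omega_2 (componentwise), so
|Omega(top)| = |Omega_1(top_1)| * |Omega_2(top_2)|.
= 12 * 7 = 84.

84


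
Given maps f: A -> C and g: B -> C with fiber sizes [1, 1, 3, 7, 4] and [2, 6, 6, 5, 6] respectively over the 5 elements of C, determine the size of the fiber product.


The pullback A x_C B consists of pairs (a, b) with f(a) = g(b).
For each element c in C, the fiber product has |f^-1(c)| * |g^-1(c)| elements.
Summing over C: 1 * 2 + 1 * 6 + 3 * 6 + 7 * 5 + 4 * 6
= 2 + 6 + 18 + 35 + 24 = 85

85


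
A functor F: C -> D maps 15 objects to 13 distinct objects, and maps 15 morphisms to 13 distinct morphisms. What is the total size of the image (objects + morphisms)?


The image of F consists of distinct objects and distinct morphisms.
|Im(F)| on objects = 13
|Im(F)| on morphisms = 13
Total image cardinality = 13 + 13 = 26

26


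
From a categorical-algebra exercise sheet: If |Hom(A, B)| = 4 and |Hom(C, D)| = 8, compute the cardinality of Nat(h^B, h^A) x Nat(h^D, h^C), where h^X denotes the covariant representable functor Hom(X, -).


By the Yoneda lemma, Nat(h^B, h^A) is isomorphic to Hom(A, B),
so |Nat(h^B, h^A)| = |Hom(A, B)| and |Nat(h^D, h^C)| = |Hom(C, D)|.
|Hom(A, B)| = 4, |Hom(C, D)| = 8.
|Nat(h^B, h^A) x Nat(h^D, h^C)| = 4 * 8 = 32

32


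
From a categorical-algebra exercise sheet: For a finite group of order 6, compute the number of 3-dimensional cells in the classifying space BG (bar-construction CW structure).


In the bar-construction CW model of BG, the n-cells are indexed by
n-tuples [g_1|...|g_n] of non-identity elements of G (degenerate
simplices with some g_i = e do not contribute cells), so there are
(|G| - 1)^n n-cells.
For dim = 3 with |G| = 6:
cells = (6 - 1)^3 = 5^3 = 125

125


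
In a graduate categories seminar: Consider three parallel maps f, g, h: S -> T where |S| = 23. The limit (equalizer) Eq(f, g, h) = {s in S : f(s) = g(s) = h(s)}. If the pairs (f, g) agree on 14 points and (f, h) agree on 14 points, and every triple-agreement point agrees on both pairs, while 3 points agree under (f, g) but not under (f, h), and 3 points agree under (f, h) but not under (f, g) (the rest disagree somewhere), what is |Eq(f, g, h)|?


Eq(f, g, h) is the triple-agreement set: points in S where all three
maps take the same value. Using inclusion-exclusion on the pairwise data:
Pair (f, g) agrees on 14 points; pair (f, h) on 14 points.
Points agreeing under (f, g) but not (f, h) = 3; under (f, h) but not (f, g) = 3.
Triple-agreement = agreement-in-(f, g) minus points that agree under (f, g) but not (f, h):
|Eq(f, g, h)| = 14 - 3 = 11
(cross-check via (f, h): 14 - 3 = 11.)

11


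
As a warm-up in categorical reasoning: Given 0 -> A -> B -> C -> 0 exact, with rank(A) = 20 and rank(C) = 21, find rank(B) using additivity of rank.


For a short exact sequence 0 -> A -> B -> C -> 0,
rank is additive: rank(B) = rank(A) + rank(C).
rank(B) = 20 + 21 = 41

41


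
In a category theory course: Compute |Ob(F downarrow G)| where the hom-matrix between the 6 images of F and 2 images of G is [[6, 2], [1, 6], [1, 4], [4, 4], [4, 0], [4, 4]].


Objects of (F downarrow G) are triples (a, b, h: F(a)->G(b)).
The count equals the sum of all entries in the hom-matrix.
sum(row 0) = 8
sum(row 1) = 7
sum(row 2) = 5
sum(row 3) = 8
sum(row 4) = 4
sum(row 5) = 8
Grand total = 40

40
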